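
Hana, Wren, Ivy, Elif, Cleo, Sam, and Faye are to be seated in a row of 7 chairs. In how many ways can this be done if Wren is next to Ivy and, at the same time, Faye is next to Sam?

480

Treat {Wren,Ivy} as one block (2 orders) and {Faye,Sam} as another (2 orders).
That leaves 5 units to arrange: 2 × 2 × 5! = 4 × 120 = 480.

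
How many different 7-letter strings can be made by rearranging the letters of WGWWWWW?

7

Letter multiplicities in WGWWWWW: G×1, W×6.
Dividing 7! = 5040 by 6! = 720 for the repeated letters gives 7.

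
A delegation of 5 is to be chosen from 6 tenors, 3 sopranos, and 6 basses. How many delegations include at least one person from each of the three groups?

1971

Unrestricted: C(15,5) = 3003 ways to pick any 5 of the 15.
Subtract selections that omit an entire group: no tenors → C(9,5) = 126; no sopranos → C(12,5) = 792; no basses → C(9,5) = 126.
Add back selections omitting two groups (i.e. drawn from a single group): C(6,5) + C(3,5) + C(6,5) = 12.
By inclusion–exclusion: 3003 − 1044 + 12 = 1971.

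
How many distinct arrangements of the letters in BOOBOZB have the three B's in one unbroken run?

Treat the 3 copies of B as a single block. The multiset to arrange is then {BBB, O, O, O, Z}, 5 items in all.
That gives (5)!/(3!) = 20 arrangements.

20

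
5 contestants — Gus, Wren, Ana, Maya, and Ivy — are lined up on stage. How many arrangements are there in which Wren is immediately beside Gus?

48

Glue Wren and Gus into one block (2 internal orders), leaving 4 units to arrange in a row.
That gives 2 × 4! = 2 × 24 = 48.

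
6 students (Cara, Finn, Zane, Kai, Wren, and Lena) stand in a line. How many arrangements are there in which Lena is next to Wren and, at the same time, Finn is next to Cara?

Treat {Lena,Wren} as one block (2 orders) and {Finn,Cara} as another (2 orders).
That leaves 4 units to arrange: 2 × 2 × 4! = 4 × 24 = 96.

96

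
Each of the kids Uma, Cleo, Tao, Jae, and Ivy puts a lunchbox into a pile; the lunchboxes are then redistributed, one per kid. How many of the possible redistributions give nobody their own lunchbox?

44

Let Aᵢ be the assignments in which kid i gets their own lunchbox. We want the size of the complement of A₁∪…∪A_5.
By inclusion–exclusion this is Σ_{j=0}^{5} (−1)^j C(5,j)·(5−j)!.
Computing: 120 − 120 + 60 − 20 + 5 − 1 = 44.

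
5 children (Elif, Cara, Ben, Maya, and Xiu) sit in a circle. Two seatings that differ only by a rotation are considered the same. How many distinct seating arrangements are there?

Fix one person's seat to break rotational symmetry; the remaining 4 people can be arranged in (4)! = 24 ways.

24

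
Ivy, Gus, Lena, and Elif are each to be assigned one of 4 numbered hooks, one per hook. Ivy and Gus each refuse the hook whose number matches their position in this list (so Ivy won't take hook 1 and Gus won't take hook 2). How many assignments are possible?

Let Aᵢ (for i ∈ {1, 2}) be the placements that put person i in their forbidden hook. Any j of these fix j positions, leaving (4−j)! ways to fill the rest, and there are C(2,j) ways to pick which j.
By inclusion–exclusion, the number of valid placements is Σ_{j=0}^{2} (−1)^j C(2,j)·(4−j)!.
Computing: 24 − 12 + 2 = 14.

14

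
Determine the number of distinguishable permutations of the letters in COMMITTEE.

Letter multiplicities in COMMITTEE: C×1, E×2, I×1, M×2, O×1, T×2.
Dividing 9! = 362880 by 2!·2!·2! = 8 for the repeated letters gives 45360.

45360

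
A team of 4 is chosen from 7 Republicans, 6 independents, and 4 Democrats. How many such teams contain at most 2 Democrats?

Split by how many Democrats are chosen (0 through 2).
Sum: C(4,0)·C(13,4) + C(4,1)·C(13,3) + C(4,2)·C(13,2) = 715 + 1144 + 468 = 2327.

2327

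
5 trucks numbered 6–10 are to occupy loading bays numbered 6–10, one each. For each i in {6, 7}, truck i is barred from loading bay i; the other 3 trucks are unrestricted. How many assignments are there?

78

Let Aᵢ (for i ∈ {6, 7}) be the placements that put truck i in its forbidden loading bay. Any j of these fix j positions, leaving (5−j)! ways to fill the rest, and there are C(2,j) ways to pick which j.
By inclusion–exclusion, the number of valid placements is Σ_{j=0}^{2} (−1)^j C(2,j)·(5−j)!.
Computing: 120 − 48 + 6 = 78.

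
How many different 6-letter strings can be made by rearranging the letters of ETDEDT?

Letter multiplicities in ETDEDT: D×2, E×2, T×2.
So there are 6! / (2!·2!·2!) = 90 distinguishable arrangements.

90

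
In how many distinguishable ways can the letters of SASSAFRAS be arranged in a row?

SASSAFRAS has 9 letters with A appearing 3 times and S appearing 4 times.
Dividing 9! = 362880 by 4!·3! = 144 for the repeated letters gives 2520.

2520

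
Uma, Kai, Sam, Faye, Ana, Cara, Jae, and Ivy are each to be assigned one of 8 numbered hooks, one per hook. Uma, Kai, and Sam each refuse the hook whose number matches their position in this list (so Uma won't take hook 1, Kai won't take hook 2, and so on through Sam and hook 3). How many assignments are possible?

27240

Let Aᵢ (for i ∈ {1, 2, 3}) be the placements that put person i in their forbidden hook. Any j of these fix j positions, leaving (8−j)! ways to fill the rest, and there are C(3,j) ways to pick which j.
By inclusion–exclusion, the number of valid placements is Σ_{j=0}^{3} (−1)^j C(3,j)·(8−j)!.
Computing: 40320 − 15120 + 2160 − 120 = 27240.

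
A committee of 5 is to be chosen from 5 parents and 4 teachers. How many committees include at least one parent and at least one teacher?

With no constraint there are C(9,5) = 126 possible selections.
Subtract selections that omit an entire group: no parents → C(4,5) = 0; no teachers → C(5,5) = 1.
Both groups omitted at once is impossible, so 126 − 1 = 125.

125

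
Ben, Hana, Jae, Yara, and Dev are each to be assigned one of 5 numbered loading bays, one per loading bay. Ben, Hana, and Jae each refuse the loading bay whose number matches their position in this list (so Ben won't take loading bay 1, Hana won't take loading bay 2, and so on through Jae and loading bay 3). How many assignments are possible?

64

Let Aᵢ (for i ∈ {1, 2, 3}) be the placements that put person i in their forbidden loading bay. Any j of these fix j positions, leaving (5−j)! ways to fill the rest, and there are C(3,j) ways to pick which j.
By inclusion–exclusion, the number of valid placements is Σ_{j=0}^{3} (−1)^j C(3,j)·(5−j)!.
Computing: 120 − 72 + 18 − 2 = 64.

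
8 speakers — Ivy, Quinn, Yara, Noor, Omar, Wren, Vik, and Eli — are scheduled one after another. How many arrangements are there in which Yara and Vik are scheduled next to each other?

Glue Yara and Vik into one block (2 internal orders), leaving 7 units to arrange in a row.
So the count is 2·(7)! = 10080.

10080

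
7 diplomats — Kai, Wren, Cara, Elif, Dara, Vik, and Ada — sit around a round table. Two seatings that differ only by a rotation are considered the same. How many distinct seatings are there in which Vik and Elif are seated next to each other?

240

Treat {Vik, Elif} as one unit (2 internal orders) and seat the resulting 6 units around the table: (5)! circular arrangements.
So 2 × (5)! = 2 × 120 = 240.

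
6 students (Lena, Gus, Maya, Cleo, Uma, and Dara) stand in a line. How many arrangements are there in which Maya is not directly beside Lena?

Of the 6! = 720 arrangements, those with Maya and Lena adjacent number 2 × 5! = 240 (treat the pair as a block with 2 internal orders).
So 720 − 240 = 480 arrangements keep them apart.

480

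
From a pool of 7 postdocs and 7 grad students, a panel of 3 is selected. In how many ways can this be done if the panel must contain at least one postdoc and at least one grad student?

With no constraint there are C(14,3) = 364 possible selections.
Selections missing a whole group: no postdocs → C(7,3) = 35; no grad students → C(7,3) = 35.
Both groups omitted at once is impossible, so 364 − 70 = 294.

294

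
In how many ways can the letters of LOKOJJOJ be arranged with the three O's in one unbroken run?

120

Treat the 3 copies of O as a single block. The multiset to arrange is then {OOO, J, J, J, K, L}, 6 items in all.
That gives (6)!/(3!) = 120 arrangements.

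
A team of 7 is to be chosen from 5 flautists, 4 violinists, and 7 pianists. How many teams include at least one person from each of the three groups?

Total 7-person selections from all 16: C(16,7) = 11440.
Selections missing a whole group: no flautists → C(11,7) = 330; no violinists → C(12,7) = 792; no pianists → C(9,7) = 36.
Add back selections omitting two groups (i.e. drawn from a single group): C(5,7) + C(4,7) + C(7,7) = 1.
By inclusion–exclusion: 11440 − 1158 + 1 = 10283.

10283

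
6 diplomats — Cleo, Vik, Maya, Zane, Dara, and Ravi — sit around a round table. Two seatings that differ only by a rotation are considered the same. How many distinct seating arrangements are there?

Fix one person's seat to break rotational symmetry; the remaining 5 people can be arranged in (5)! = 120 ways.

120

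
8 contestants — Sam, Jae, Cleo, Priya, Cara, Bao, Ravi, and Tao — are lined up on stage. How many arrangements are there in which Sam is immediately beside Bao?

Glue Sam and Bao into one block (2 internal orders), leaving 7 units to arrange in a row.
So the count is 2·(7)! = 10080.

10080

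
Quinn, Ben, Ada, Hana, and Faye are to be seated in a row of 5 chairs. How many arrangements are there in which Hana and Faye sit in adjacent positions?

Place the 3 others and the Hana-Faye pair as 4 objects in a line; the pair has 2 internal arrangements.
So the count is 2·(4)! = 48.

48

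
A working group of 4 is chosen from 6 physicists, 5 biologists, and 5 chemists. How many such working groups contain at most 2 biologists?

Split by how many biologists are chosen (0 through 2).
Sum: C(5,0)·C(11,4) + C(5,1)·C(11,3) + C(5,2)·C(11,2) = 330 + 825 + 550 = 1705.

1705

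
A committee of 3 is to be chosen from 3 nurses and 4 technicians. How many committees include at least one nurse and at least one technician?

With no constraint there are C(7,3) = 35 possible selections.
Subtract selections that omit an entire group: no nurses → C(4,3) = 4; no technicians → C(3,3) = 1.
Both groups omitted at once is impossible, so 35 − 5 = 30.

30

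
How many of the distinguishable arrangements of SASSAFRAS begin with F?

280

With the first slot taken by F, it remains to arrange the other 8 letters (SASSARAS).
Those 8 letters have A appearing 3 times and S appearing 4 times, giving (8)!/(4!·3!) = 280.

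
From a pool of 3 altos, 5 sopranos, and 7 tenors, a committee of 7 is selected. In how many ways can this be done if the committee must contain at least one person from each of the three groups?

5516

With no constraint there are C(15,7) = 6435 possible selections.
Subtract selections that omit an entire group: no altos → C(12,7) = 792; no sopranos → C(10,7) = 120; no tenors → C(8,7) = 8.
Add back selections omitting two groups (i.e. drawn from a single group): C(3,7) + C(5,7) + C(7,7) = 1.
By inclusion–exclusion: 6435 − 920 + 1 = 5516.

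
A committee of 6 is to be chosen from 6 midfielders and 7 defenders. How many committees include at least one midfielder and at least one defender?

Unrestricted: C(13,6) = 1716 ways to pick any 6 of the 13.
Subtract selections that omit an entire group: no midfielders → C(7,6) = 7; no defenders → C(6,6) = 1.
Both groups omitted at once is impossible, so 1716 − 8 = 1708.

1708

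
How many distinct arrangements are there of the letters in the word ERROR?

20

The 5 letters of ERROR have repeats: R appearing 3 times.
So there are 5! / (3!) = 20 distinguishable arrangements.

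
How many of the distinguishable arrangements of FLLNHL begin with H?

20

Fix H in the first position and arrange the remaining 5 letters.
Those 5 letters have L appearing 3 times, giving (5)!/(3!) = 20.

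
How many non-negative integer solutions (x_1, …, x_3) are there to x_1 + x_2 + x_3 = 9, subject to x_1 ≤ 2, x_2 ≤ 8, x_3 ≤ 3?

11

Without the upper bounds there are C(11,2) = 55 ways to split 9 among 3 variables.
Subtract solutions that violate a single cap (substitute x_i' = x_i − (cap_i+1)): x_1 ≥ 3 gives C(8,2) = 28; x_2 ≥ 9 gives C(2,2) = 1; x_3 ≥ 4 gives C(7,2) = 21. Together 50.
Add back pairs where two caps are both exceeded: 0 + 6 + 0 = 6.
By inclusion–exclusion the count is 55 − 50 + 6 = 11.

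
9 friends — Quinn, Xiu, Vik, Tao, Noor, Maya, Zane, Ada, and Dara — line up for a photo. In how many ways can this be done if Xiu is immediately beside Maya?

Place the 7 others and the Xiu-Maya pair as 8 objects in a line; the pair has 2 internal arrangements.
That gives 2 × 8! = 2 × 40320 = 80640.

80640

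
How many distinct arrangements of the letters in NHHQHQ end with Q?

With the last slot taken by Q, it remains to arrange the other 5 letters (NHHHQ).
Those 5 letters have H appearing 3 times, giving (5)!/(3!) = 20.

20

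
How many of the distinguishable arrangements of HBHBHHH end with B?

6

With the last slot taken by B, it remains to arrange the other 6 letters (HHBHHH).
Those 6 letters have H appearing 5 times, giving (6)!/(5!) = 6.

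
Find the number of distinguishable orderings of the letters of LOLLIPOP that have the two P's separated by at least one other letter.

1260

There are 8!/(3!·2!·2!) = 1680 arrangements of LOLLIPOP in total.
Arrangements with the P's together: treat PP as one letter, giving (7)!/(3!·2!) = 420.
Subtracting, 1680 − 420 = 1260 arrangements keep the P's apart.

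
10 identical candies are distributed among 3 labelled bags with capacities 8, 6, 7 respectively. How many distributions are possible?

47

Without the upper bounds there are C(12,2) = 66 ways to split 10 among 3 bags.
Subtract solutions that violate a single cap (substitute x_i' = x_i − (cap_i+1)): x_1 ≥ 9 gives C(3,2) = 3; x_2 ≥ 7 gives C(5,2) = 10; x_3 ≥ 8 gives C(4,2) = 6. Together 19.
No two caps can be exceeded simultaneously, so the pair terms are all 0.
By inclusion–exclusion the count is 66 − 19 + 0 = 47.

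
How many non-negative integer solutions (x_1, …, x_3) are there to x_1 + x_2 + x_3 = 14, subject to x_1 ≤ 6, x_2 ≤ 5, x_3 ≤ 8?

21

Ignoring the caps, the number of non-negative solutions to x_1+…+x_3 = 14 is C(16,2) = 120.
Subtract solutions that violate a single cap (substitute x_i' = x_i − (cap_i+1)): x_1 ≥ 7 gives C(9,2) = 36; x_2 ≥ 6 gives C(10,2) = 45; x_3 ≥ 9 gives C(7,2) = 21. Together 102.
Add back pairs where two caps are both exceeded: 3 + 0 + 0 = 3.
By inclusion–exclusion the count is 120 − 102 + 3 = 21.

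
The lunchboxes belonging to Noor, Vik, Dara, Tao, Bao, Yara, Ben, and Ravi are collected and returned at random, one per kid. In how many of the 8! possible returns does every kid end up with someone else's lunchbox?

Let Aᵢ be the assignments in which kid i gets their own lunchbox. We want the size of the complement of A₁∪…∪A_8.
By inclusion–exclusion this is Σ_{j=0}^{8} (−1)^j C(8,j)·(8−j)!.
Computing: 40320 − 40320 + 20160 − 6720 + 1680 − 336 + 56 − 8 + 1 = 14833.

14833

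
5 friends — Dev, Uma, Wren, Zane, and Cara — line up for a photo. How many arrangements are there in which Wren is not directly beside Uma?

72

Of the 5! = 120 arrangements, those with Wren and Uma adjacent number 2 × 4! = 48 (treat the pair as a block with 2 internal orders).
Complementary counting: 120 − 48 = 72.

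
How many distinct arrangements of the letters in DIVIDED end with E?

Fix E in the last position and arrange the remaining 6 letters.
Those 6 letters have D appearing 3 times and I appearing twice, giving (6)!/(3!·2!) = 60.

60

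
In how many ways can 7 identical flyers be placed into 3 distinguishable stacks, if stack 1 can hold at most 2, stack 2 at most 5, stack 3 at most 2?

6

By stars and bars, unrestricted non-negative solutions to x_1+…+x_3 = 7 number C(7+2,2) = 36.
Subtract solutions that violate a single cap (substitute x_i' = x_i − (cap_i+1)): x_1 ≥ 3 gives C(6,2) = 15; x_2 ≥ 6 gives C(3,2) = 3; x_3 ≥ 3 gives C(6,2) = 15. Together 33.
Add back pairs where two caps are both exceeded: 0 + 3 + 0 = 3.
By inclusion–exclusion the count is 36 − 33 + 3 = 6.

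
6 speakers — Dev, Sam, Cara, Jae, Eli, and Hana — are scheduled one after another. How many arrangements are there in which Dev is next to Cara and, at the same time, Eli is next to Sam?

96

Treat {Dev,Cara} as one block (2 orders) and {Eli,Sam} as another (2 orders).
That leaves 4 units to arrange: 2 × 2 × 4! = 4 × 24 = 96.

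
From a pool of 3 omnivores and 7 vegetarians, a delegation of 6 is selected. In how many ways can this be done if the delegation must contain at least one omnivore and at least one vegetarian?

203

Total 6-person selections from all 10: C(10,6) = 210.
Selections missing a whole group: no omnivores → C(7,6) = 7; no vegetarians → C(3,6) = 0.
Both groups omitted at once is impossible, so 210 − 7 = 203.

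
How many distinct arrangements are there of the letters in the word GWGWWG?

20

GWGWWG has 6 letters with G appearing 3 times and W appearing 3 times.
The number of distinct arrangements is 6!/(3!·3!) = 720/36 = 20.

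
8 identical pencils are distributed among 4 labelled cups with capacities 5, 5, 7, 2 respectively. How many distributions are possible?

Ignoring the caps, the number of non-negative solutions to x_1+…+x_4 = 8 is C(11,3) = 165.
Subtract solutions that violate a single cap (substitute x_i' = x_i − (cap_i+1)): x_1 ≥ 6 gives C(5,3) = 10; x_2 ≥ 6 gives C(5,3) = 10; x_3 ≥ 8 gives C(3,3) = 1; x_4 ≥ 3 gives C(8,3) = 56. Together 77.
No two caps can be exceeded simultaneously, so the pair terms are all 0.
By inclusion–exclusion the count is 165 − 77 + 0 = 88.

88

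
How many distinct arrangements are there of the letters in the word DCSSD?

Letter multiplicities in DCSSD: C×1, D×2, S×2.
Dividing 5! = 120 by 2!·2! = 4 for the repeated letters gives 30.

30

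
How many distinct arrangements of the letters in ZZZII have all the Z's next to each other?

3

Treat the 3 copies of Z as a single block. The multiset to arrange is then {ZZZ, I, I}, 3 items in all.
That gives (3)!/(2!) = 3 arrangements.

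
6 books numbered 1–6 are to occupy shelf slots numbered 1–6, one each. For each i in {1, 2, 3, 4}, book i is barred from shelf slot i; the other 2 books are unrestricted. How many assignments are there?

362

Let Aᵢ (for 1 ≤ i ≤ 4) be the placements that put book i in its forbidden shelf slot. Any j of these fix j positions, leaving (6−j)! ways to fill the rest, and there are C(4,j) ways to pick which j.
By inclusion–exclusion, the number of valid placements is Σ_{j=0}^{4} (−1)^j C(4,j)·(6−j)!.
Computing: 720 − 480 + 144 − 24 + 2 = 362.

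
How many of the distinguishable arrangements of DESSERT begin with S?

360

With the first slot taken by S, it remains to arrange the other 6 letters (DESERT).
Those 6 letters have E appearing twice, giving (6)!/(2!) = 360.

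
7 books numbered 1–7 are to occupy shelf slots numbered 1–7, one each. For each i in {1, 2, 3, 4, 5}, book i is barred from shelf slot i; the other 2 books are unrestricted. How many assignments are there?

2428

Let Aᵢ (for 1 ≤ i ≤ 5) be the placements that put book i in its forbidden shelf slot. Any j of these fix j positions, leaving (7−j)! ways to fill the rest, and there are C(5,j) ways to pick which j.
By inclusion–exclusion, the number of valid placements is Σ_{j=0}^{5} (−1)^j C(5,j)·(7−j)!.
Computing: 5040 − 3600 + 1200 − 240 + 30 − 2 = 2428.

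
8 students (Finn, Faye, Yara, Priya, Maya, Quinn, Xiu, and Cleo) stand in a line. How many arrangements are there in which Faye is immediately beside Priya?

10080

Glue Faye and Priya into one block (2 internal orders), leaving 7 units to arrange in a row.
That gives 2 × 7! = 2 × 5040 = 10080.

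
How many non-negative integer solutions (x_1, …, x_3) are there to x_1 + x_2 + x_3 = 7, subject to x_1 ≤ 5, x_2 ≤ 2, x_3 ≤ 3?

9

Without the upper bounds there are C(9,2) = 36 ways to split 7 among 3 variables.
Subtract solutions that violate a single cap (substitute x_i' = x_i − (cap_i+1)): x_1 ≥ 6 gives C(3,2) = 3; x_2 ≥ 3 gives C(6,2) = 15; x_3 ≥ 4 gives C(5,2) = 10. Together 28.
Add back pairs where two caps are both exceeded: 0 + 0 + 1 = 1.
By inclusion–exclusion the count is 36 − 28 + 1 = 9.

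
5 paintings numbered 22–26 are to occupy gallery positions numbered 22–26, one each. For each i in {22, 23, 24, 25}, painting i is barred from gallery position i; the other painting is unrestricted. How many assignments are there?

53

Let Aᵢ (for 22 ≤ i ≤ 25) be the placements that put painting i in its forbidden gallery position. Any j of these fix j positions, leaving (5−j)! ways to fill the rest, and there are C(4,j) ways to pick which j.
By inclusion–exclusion, the number of valid placements is Σ_{j=0}^{4} (−1)^j C(4,j)·(5−j)!.
Computing: 120 − 96 + 36 − 8 + 1 = 53.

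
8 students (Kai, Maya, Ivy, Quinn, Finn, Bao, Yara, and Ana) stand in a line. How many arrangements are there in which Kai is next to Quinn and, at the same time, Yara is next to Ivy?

2880

Treat {Kai,Quinn} as one block (2 orders) and {Yara,Ivy} as another (2 orders).
That leaves 6 units to arrange: 2 × 2 × 6! = 4 × 720 = 2880.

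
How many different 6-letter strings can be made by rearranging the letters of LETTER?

The 6 letters of LETTER have repeats: E appearing twice and T appearing twice.
Dividing 6! = 720 by 2!·2! = 4 for the repeated letters gives 180.

180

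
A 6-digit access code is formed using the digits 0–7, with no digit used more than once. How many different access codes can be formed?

20160

This is a permutation of 6 out of 8: P(8,6) = 8!/2!.
That product is 8 × 7 × 6 × 5 × 4 × 3 = 20160.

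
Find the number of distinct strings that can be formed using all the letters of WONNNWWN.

280

Letter multiplicities in WONNNWWN: N×4, O×1, W×3.
The number of distinct arrangements is 8!/(4!·3!) = 40320/144 = 280.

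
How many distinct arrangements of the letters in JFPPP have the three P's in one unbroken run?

Treat the 3 copies of P as a single block. The multiset to arrange is then {PPP, F, J}, 3 items in all.
All 3 items are distinct, so there are (3)! = 6 arrangements.

6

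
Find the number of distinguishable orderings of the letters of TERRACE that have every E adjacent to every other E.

Treat the 2 copies of E as a single block. The multiset to arrange is then {EE, A, C, R, R, T}, 6 items in all.
That gives (6)!/(2!) = 360 arrangements.

360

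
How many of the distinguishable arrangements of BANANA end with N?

20

Fix N in the last position and arrange the remaining 5 letters.
Those 5 letters have A appearing 3 times, giving (5)!/(3!) = 20.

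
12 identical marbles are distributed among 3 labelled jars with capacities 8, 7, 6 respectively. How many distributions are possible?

45

Ignoring the caps, the number of non-negative solutions to x_1+…+x_3 = 12 is C(14,2) = 91.
Subtract solutions that violate a single cap (substitute x_i' = x_i − (cap_i+1)): x_1 ≥ 9 gives C(5,2) = 10; x_2 ≥ 8 gives C(6,2) = 15; x_3 ≥ 7 gives C(7,2) = 21. Together 46.
No two caps can be exceeded simultaneously, so the pair terms are all 0.
By inclusion–exclusion the count is 91 − 46 + 0 = 45.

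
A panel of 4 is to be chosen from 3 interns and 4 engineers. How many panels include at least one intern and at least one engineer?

34

Total 4-person selections from all 7: C(7,4) = 35.
Subtract selections that omit an entire group: no interns → C(4,4) = 1; no engineers → C(3,4) = 0.
Both groups omitted at once is impossible, so 35 − 1 = 34.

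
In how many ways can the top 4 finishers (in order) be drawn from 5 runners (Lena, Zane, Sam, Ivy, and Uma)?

This is an ordered selection of 4 from 5: P(5,4).
That gives 5 × 4 × 3 × 2 = 120.

120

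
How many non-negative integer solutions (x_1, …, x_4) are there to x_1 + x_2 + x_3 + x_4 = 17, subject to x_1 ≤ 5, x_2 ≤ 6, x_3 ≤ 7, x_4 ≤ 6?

114

By stars and bars, unrestricted non-negative solutions to x_1+…+x_4 = 17 number C(17+3,3) = 1140.
Subtract solutions that violate a single cap (substitute x_i' = x_i − (cap_i+1)): x_1 ≥ 6 gives C(14,3) = 364; x_2 ≥ 7 gives C(13,3) = 286; x_3 ≥ 8 gives C(12,3) = 220; x_4 ≥ 7 gives C(13,3) = 286. Together 1156.
Add back pairs where two caps are both exceeded: 35 + 20 + 35 + 10 + 20 + 10 = 130.
By inclusion–exclusion the count is 1140 − 1156 + 130 = 114.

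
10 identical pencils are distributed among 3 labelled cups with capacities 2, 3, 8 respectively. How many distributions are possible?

Without the upper bounds there are C(12,2) = 66 ways to split 10 among 3 cups.
Subtract solutions that violate a single cap (substitute x_i' = x_i − (cap_i+1)): x_1 ≥ 3 gives C(9,2) = 36; x_2 ≥ 4 gives C(8,2) = 28; x_3 ≥ 9 gives C(3,2) = 3. Together 67.
Add back pairs where two caps are both exceeded: 10 + 0 + 0 = 10.
By inclusion–exclusion the count is 66 − 67 + 10 = 9.

9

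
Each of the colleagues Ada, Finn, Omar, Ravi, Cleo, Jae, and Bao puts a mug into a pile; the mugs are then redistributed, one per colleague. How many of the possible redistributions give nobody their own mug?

1854

This is the derangement count D_7: permutations of 7 items with no fixed point.
By inclusion–exclusion this is Σ_{j=0}^{7} (−1)^j C(7,j)·(7−j)!.
Computing: 5040 − 5040 + 2520 − 840 + 210 − 42 + 7 − 1 = 1854.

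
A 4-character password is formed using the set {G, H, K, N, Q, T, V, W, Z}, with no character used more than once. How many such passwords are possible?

With no repetition, fill the 4 characters in order: 9 choices, then 8, down to 6.
That product is 9 × 8 × 7 × 6 = 3024.

3024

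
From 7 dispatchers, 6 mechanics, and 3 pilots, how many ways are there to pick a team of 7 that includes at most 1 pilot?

6864

Split by how many pilots are chosen (0 through 1).
Sum: C(3,0)·C(13,7) + C(3,1)·C(13,6) = 1716 + 5148 = 6864.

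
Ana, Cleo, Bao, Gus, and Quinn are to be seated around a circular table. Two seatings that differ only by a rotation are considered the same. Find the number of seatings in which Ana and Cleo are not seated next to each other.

All circular seatings of 5 people number (4)! = 24.
Those with Ana next to Cleo: fuse the pair into one unit and seat 4 units around a circle — 2·(3)! = 12.
Subtracting, 24 − 12 = 12.

12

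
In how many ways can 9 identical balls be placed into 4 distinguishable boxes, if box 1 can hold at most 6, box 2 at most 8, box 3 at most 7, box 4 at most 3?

By stars and bars, unrestricted non-negative solutions to x_1+…+x_4 = 9 number C(9+3,3) = 220.
Subtract solutions that violate a single cap (substitute x_i' = x_i − (cap_i+1)): x_1 ≥ 7 gives C(5,3) = 10; x_2 ≥ 9 gives C(3,3) = 1; x_3 ≥ 8 gives C(4,3) = 4; x_4 ≥ 4 gives C(8,3) = 56. Together 71.
No two caps can be exceeded simultaneously, so the pair terms are all 0.
By inclusion–exclusion the count is 220 − 71 + 0 = 149.

149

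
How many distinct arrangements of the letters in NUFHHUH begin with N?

Fix N in the first position and arrange the remaining 6 letters.
Those 6 letters have H appearing 3 times and U appearing twice, giving (6)!/(3!·2!) = 60.

60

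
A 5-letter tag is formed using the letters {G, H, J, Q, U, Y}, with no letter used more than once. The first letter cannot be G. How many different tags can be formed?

600

The first letter has 6−1 = 5 choices (anything except G).
The remaining 4 letters are filled from the other 5 symbols without repetition: 5 × 4 × 3 × 2 = 120.
Total: 5 × 120 = 600.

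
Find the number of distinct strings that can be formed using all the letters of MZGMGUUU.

1680

Letter multiplicities in MZGMGUUU: G×2, M×2, U×3, Z×1.
The number of distinct arrangements is 8!/(3!·2!·2!) = 40320/24 = 1680.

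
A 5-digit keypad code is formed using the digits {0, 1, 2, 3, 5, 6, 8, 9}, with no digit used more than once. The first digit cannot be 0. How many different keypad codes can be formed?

5880

The first digit has 8−1 = 7 choices (anything except 0).
The remaining 4 digits are filled from the other 7 symbols without repetition: 7 × 6 × 5 × 4 = 840.
Total: 7 × 840 = 5880.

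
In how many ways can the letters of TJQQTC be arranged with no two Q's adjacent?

120

There are 6!/(2!·2!) = 180 arrangements of TJQQTC in total.
If the two Q's are adjacent, glue them into one block, leaving 5 items to arrange: (5)!/(2!) = 60 ways.
Hence 180 − 60 = 120.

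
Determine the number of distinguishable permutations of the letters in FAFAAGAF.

The 8 letters of FAFAAGAF have repeats: A appearing 4 times and F appearing 3 times.
The number of distinct arrangements is 8!/(4!·3!) = 40320/144 = 280.

280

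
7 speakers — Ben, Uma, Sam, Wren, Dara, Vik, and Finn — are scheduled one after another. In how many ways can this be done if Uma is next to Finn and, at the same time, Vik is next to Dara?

480

Treat {Uma,Finn} as one block (2 orders) and {Vik,Dara} as another (2 orders).
That leaves 5 units to arrange: 2 × 2 × 5! = 4 × 120 = 480.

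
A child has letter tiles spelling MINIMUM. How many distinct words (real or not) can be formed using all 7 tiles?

Letter multiplicities in MINIMUM: I×2, M×3, N×1, U×1.
The number of distinct arrangements is 7!/(3!·2!) = 5040/12 = 420.

420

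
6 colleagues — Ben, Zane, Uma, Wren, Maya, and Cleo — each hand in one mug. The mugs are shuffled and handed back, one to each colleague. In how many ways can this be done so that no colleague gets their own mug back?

Let Aᵢ be the assignments in which colleague i gets their own mug. We want the size of the complement of A₁∪…∪A_6.
By inclusion–exclusion this is Σ_{j=0}^{6} (−1)^j C(6,j)·(6−j)!.
Computing: 720 − 720 + 360 − 120 + 30 − 6 + 1 = 265.

265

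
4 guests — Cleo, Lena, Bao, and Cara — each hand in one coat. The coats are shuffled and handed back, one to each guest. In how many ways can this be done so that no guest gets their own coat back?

9

Count assignments avoiding every fixed point. For any j of the 4 guests fixed to their own coat, the other 4−j can be arranged in (4−j)! ways.
By inclusion–exclusion this is Σ_{j=0}^{4} (−1)^j C(4,j)·(4−j)!.
Computing: 24 − 24 + 12 − 4 + 1 = 9.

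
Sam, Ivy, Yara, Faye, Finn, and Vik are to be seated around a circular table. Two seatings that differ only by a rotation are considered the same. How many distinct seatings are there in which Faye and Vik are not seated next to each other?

72

All circular seatings of 6 people number (5)! = 120.
Those with Faye next to Vik: fuse the pair into one unit and seat 5 units around a circle — 2·(4)! = 48.
Subtracting, 120 − 48 = 72.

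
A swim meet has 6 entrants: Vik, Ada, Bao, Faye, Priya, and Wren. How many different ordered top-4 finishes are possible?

360

There are 6 choices for 1st place, 5 for 2nd, and so on down to 3 for position 4.
That gives 6 × 5 × 4 × 3 = 360.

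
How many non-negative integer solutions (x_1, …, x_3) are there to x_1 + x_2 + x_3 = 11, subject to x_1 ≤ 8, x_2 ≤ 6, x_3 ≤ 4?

29

Ignoring the caps, the number of non-negative solutions to x_1+…+x_3 = 11 is C(13,2) = 78.
Subtract solutions that violate a single cap (substitute x_i' = x_i − (cap_i+1)): x_1 ≥ 9 gives C(4,2) = 6; x_2 ≥ 7 gives C(6,2) = 15; x_3 ≥ 5 gives C(8,2) = 28. Together 49.
No two caps can be exceeded simultaneously, so the pair terms are all 0.
By inclusion–exclusion the count is 78 − 49 + 0 = 29.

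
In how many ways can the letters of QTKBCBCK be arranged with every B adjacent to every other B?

1260

Treat the 2 copies of B as a single block. The multiset to arrange is then {BB, C, C, K, K, Q, T}, 7 items in all.
That gives (7)!/(2!·2!) = 1260 arrangements.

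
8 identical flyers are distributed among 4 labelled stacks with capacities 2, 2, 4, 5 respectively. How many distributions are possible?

35

By stars and bars, unrestricted non-negative solutions to x_1+…+x_4 = 8 number C(8+3,3) = 165.
Subtract solutions that violate a single cap (substitute x_i' = x_i − (cap_i+1)): x_1 ≥ 3 gives C(8,3) = 56; x_2 ≥ 3 gives C(8,3) = 56; x_3 ≥ 5 gives C(6,3) = 20; x_4 ≥ 6 gives C(5,3) = 10. Together 142.
Add back pairs where two caps are both exceeded: 10 + 1 + 0 + 1 + 0 + 0 = 12.
By inclusion–exclusion the count is 165 − 142 + 12 = 35.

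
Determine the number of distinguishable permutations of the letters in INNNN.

5

INNNN has 5 letters with N appearing 4 times.
Dividing 5! = 120 by 4! = 24 for the repeated letters gives 5.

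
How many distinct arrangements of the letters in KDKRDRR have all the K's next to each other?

Treat the 2 copies of K as a single block. The multiset to arrange is then {KK, D, D, R, R, R}, 6 items in all.
That gives (6)!/(3!·2!) = 60 arrangements.

60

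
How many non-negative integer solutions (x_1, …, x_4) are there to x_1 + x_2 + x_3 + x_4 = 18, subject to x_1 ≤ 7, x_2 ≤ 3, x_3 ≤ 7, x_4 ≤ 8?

100

By stars and bars, unrestricted non-negative solutions to x_1+…+x_4 = 18 number C(18+3,3) = 1330.
Subtract solutions that violate a single cap (substitute x_i' = x_i − (cap_i+1)): x_1 ≥ 8 gives C(13,3) = 286; x_2 ≥ 4 gives C(17,3) = 680; x_3 ≥ 8 gives C(13,3) = 286; x_4 ≥ 9 gives C(12,3) = 220. Together 1472.
Add back pairs where two caps are both exceeded: 84 + 10 + 4 + 84 + 56 + 4 = 242.
By inclusion–exclusion the count is 1330 − 1472 + 242 = 100.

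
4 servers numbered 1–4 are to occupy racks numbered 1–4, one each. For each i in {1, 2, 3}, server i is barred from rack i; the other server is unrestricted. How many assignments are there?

Let Aᵢ (for i ∈ {1, 2, 3}) be the placements that put server i in its forbidden rack. Any j of these fix j positions, leaving (4−j)! ways to fill the rest, and there are C(3,j) ways to pick which j.
By inclusion–exclusion, the number of valid placements is Σ_{j=0}^{3} (−1)^j C(3,j)·(4−j)!.
Computing: 24 − 18 + 6 − 1 = 11.

11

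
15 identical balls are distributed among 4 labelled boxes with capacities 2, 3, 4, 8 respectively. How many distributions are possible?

By stars and bars, unrestricted non-negative solutions to x_1+…+x_4 = 15 number C(15+3,3) = 816.
Subtract solutions that violate a single cap (substitute x_i' = x_i − (cap_i+1)): x_1 ≥ 3 gives C(15,3) = 455; x_2 ≥ 4 gives C(14,3) = 364; x_3 ≥ 5 gives C(13,3) = 286; x_4 ≥ 9 gives C(9,3) = 84. Together 1189.
Add back pairs where two caps are both exceeded: 165 + 120 + 20 + 84 + 10 + 4 = 403.
Subtract triples: 20 + 0 + 0 + 0 = 20.
By inclusion–exclusion the count is 816 − 1189 + 403 − 20 = 10.

10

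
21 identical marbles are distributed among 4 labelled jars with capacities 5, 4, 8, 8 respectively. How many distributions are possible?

35

By stars and bars, unrestricted non-negative solutions to x_1+…+x_4 = 21 number C(21+3,3) = 2024.
Subtract solutions that violate a single cap (substitute x_i' = x_i − (cap_i+1)): x_1 ≥ 6 gives C(18,3) = 816; x_2 ≥ 5 gives C(19,3) = 969; x_3 ≥ 9 gives C(15,3) = 455; x_4 ≥ 9 gives C(15,3) = 455. Together 2695.
Add back pairs where two caps are both exceeded: 286 + 84 + 84 + 120 + 120 + 20 = 714.
Subtract triples: 4 + 4 + 0 + 0 = 8.
By inclusion–exclusion the count is 2024 − 2695 + 714 − 8 = 35.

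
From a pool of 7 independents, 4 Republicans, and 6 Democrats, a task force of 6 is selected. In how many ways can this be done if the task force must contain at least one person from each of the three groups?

9996

Unrestricted: C(17,6) = 12376 ways to pick any 6 of the 17.
Subtract selections that omit an entire group: no independents → C(10,6) = 210; no Republicans → C(13,6) = 1716; no Democrats → C(11,6) = 462.
Add back selections omitting two groups (i.e. drawn from a single group): C(7,6) + C(4,6) + C(6,6) = 8.
By inclusion–exclusion: 12376 − 2388 + 8 = 9996.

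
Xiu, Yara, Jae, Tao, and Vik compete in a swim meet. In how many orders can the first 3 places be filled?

There are 5 choices for 1st place, 4 for 2nd, and 3 for 3rd.
That gives 5 × 4 × 3 = 60.

60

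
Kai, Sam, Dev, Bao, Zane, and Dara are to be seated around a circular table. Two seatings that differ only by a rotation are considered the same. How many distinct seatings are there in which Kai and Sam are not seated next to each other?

Without the restriction there are (5)! = 120 seatings.
Seatings with Kai beside Sam: treat them as a block with 2 internal orders, giving 2 × (4)! = 48.
Subtracting, 120 − 48 = 72.

72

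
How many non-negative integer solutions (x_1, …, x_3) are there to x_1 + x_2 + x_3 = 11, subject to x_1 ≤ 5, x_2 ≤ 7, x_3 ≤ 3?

14

Without the upper bounds there are C(13,2) = 78 ways to split 11 among 3 variables.
Subtract solutions that violate a single cap (substitute x_i' = x_i − (cap_i+1)): x_1 ≥ 6 gives C(7,2) = 21; x_2 ≥ 8 gives C(5,2) = 10; x_3 ≥ 4 gives C(9,2) = 36. Together 67.
Add back pairs where two caps are both exceeded: 0 + 3 + 0 = 3.
By inclusion–exclusion the count is 78 − 67 + 3 = 14.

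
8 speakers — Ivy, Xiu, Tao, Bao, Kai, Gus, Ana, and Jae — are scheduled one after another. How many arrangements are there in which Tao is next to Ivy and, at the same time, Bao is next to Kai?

Treat {Tao,Ivy} as one block (2 orders) and {Bao,Kai} as another (2 orders).
That leaves 6 units to arrange: 2 × 2 × 6! = 4 × 720 = 2880.

2880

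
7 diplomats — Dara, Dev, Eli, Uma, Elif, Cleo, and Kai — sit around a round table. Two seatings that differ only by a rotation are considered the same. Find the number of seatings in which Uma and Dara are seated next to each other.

240

Treat {Uma, Dara} as one unit (2 internal orders) and seat the resulting 6 units around the table: (5)! circular arrangements.
So 2 × (5)! = 2 × 120 = 240.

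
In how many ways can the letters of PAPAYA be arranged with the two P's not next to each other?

Total arrangements of PAPAYA: 6!/(3!·2!) = 60.
If the two P's are adjacent, glue them into one block, leaving 5 items to arrange: (5)!/(3!) = 20 ways.
Hence 60 − 20 = 40.

40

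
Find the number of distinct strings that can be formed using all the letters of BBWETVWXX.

The 9 letters of BBWETVWXX have repeats: B appearing twice, W appearing twice, and X appearing twice.
The number of distinct arrangements is 9!/(2!·2!·2!) = 362880/8 = 45360.

45360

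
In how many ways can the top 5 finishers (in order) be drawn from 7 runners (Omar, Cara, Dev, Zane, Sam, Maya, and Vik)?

This is an ordered selection of 5 from 7: P(7,5).
That gives 7 × 6 × 5 × 4 × 3 = 2520.

2520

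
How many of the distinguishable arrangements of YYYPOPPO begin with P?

Fix P in the first position and arrange the remaining 7 letters.
Those 7 letters have O appearing twice, P appearing twice, and Y appearing 3 times, giving (7)!/(3!·2!·2!) = 210.

210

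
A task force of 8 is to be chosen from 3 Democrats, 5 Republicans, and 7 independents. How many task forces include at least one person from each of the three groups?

With no constraint there are C(15,8) = 6435 possible selections.
Subtract selections that omit an entire group: no Democrats → C(12,8) = 495; no Republicans → C(10,8) = 45; no independents → C(8,8) = 1.
Add back selections omitting two groups (i.e. drawn from a single group): C(3,8) + C(5,8) + C(7,8) = 0.
By inclusion–exclusion: 6435 − 541 + 0 = 5894.

5894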